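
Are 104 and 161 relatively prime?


Euclidean algorithm:
161 = 1 * 104 + 57
104 = 1 * 57 + 47
57 = 1 * 47 + 10
47 = 4 * 10 + 7
10 = 1 * 7 + 3
7 = 2 * 3 + 1
3 = 3 * 1 + 0
GCD(104, 161) = 1

Yes, coprime (GCD = 1)


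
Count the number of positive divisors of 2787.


2787 = 3^1 × 929^1
d(2787) = (1+1) × (1+1) = 4

4 divisors


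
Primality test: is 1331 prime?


1331 / 11 = 121 (exact division)
1331 is NOT prime.

No, 1331 is not prime


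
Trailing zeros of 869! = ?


floor(869/5) = 173
floor(869/25) = 34
floor(869/125) = 6
floor(869/625) = 1
Total = 214

214 trailing zeros


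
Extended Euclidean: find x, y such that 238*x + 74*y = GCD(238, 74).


Tabular extended Euclidean (each row: r = 238*s + 74*t):
r=238, s=1, t=0
r=74, s=0, t=1
q=3: r=16, s=1, t=-3   [238*(1) + 74*(-3) = 16]
q=4: r=10, s=-4, t=13   [238*(-4) + 74*(13) = 10]
q=1: r=6, s=5, t=-16   [238*(5) + 74*(-16) = 6]
q=1: r=4, s=-9, t=29   [238*(-9) + 74*(29) = 4]
q=1: r=2, s=14, t=-45   [238*(14) + 74*(-45) = 2]
q=2: r=0, s=-37, t=119   [238*(-37) + 74*(119) = 0]
GCD = 2; from the row with r=2: x=14, y=-45
Check: 238*(14) + 74*(-45) = 3332 - 3330 = 2

GCD = 2, x = 14, y = -45


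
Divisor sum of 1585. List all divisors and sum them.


Divisors of 1585: 1, 5, 317, 1585
Sum = 1 + 5 + 317 + 1585 = 1908

σ(1585) = 1908


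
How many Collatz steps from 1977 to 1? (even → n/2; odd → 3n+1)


1977 → 5932 → 2966 → 1483 → 4450 → 2225 → 6676 → 3338 → 1669 → 5008 → 2504 → 1252 → 626 → 313 → 940 → 470 → 235 → 706 → 353 → 1060 → 530 → 265 → 796 → 398 → 199 → 598 → 299 → 898 → 449 → 1348 → 674 → 337 → 1012 → 506 → 253 → 760 → 380 → 190 → 95 → 286 → 143 → 430 → 215 → 646 → 323 → 970 → 485 → 1456 → 728 → 364 → 182 → 91 → 274 → 137 → 412 → 206 → 103 → 310 → 155 → 466 → 233 → 700 → 350 → 175 → 526 → 263 → 790 → 395 → 1186 → 593 → 1780 → 890 → 445 → 1336 → 668 → 334 → 167 → 502 → 251 → 754 → 377 → 1132 → 566 → 283 → 850 → 425 → 1276 → 638 → 319 → 958 → 479 → 1438 → 719 → 2158 → 1079 → 3238 → 1619 → 4858 → 2429 → 7288 → 3644 → 1822 → 911 → 2734 → 1367 → 4102 → 2051 → 6154 → 3077 → 9232 → 4616 → 2308 → 1154 → 577 → 1732 → 866 → 433 → 1300 → 650 → 325 → 976 → 488 → 244 → 122 → 61 → 184 → 92 → 46 → 23 → 70 → 35 → 106 → 53 → 160 → 80 → 40 → 20 → 10 → 5 → 16 → 8 → 4 → 2 → 1
Total steps = 143

143 steps


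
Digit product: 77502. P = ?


7 × 7 × 5 × 0 × 2 = 0


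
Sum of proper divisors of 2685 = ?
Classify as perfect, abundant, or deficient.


Proper divisors: 1, 3, 5, 15, 179, 537, 895
Sum = 1 + 3 + 5 + 15 + 179 + 537 + 895 = 1635
1635 < 2685 → deficient

s(2685) = 1635 (deficient)


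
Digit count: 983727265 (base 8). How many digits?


983727265 in base 8 = 7250476241
Number of digits = 10

10 digits (base 8)


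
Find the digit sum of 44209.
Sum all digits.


4 + 4 + 2 + 0 + 9 = 19


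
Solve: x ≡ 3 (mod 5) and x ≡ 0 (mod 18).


M = 5*18 = 90
M1 = M/5 = 18, M2 = M/18 = 5
M1^(-1) mod 5 = 2, M2^(-1) mod 18 = 11
x = 3*18*2 + 0*5*11 = 108
108 mod 90 = 18
Check: 18 mod 5 = 3 ✓, 18 mod 18 = 0 ✓

x ≡ 18 (mod 90)


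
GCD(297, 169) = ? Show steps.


297 = 1 * 169 + 128
169 = 1 * 128 + 41
128 = 3 * 41 + 5
41 = 8 * 5 + 1
5 = 5 * 1 + 0
GCD = 1


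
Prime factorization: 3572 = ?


3572 / 2 = 1786
1786 / 2 = 893
893 / 19 = 47
47 / 47 = 1
3572 = 2^2 × 19 × 47


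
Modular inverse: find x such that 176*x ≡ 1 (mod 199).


Use the extended Euclidean algorithm on (199, 176); each row r = 199*s + 176*t:
r=199, s=1, t=0
r=176, s=0, t=1
q=1: r=23, s=1, t=-1   [199*(1) + 176*(-1) = 23]
q=7: r=15, s=-7, t=8   [199*(-7) + 176*(8) = 15]
q=1: r=8, s=8, t=-9   [199*(8) + 176*(-9) = 8]
q=1: r=7, s=-15, t=17   [199*(-15) + 176*(17) = 7]
q=1: r=1, s=23, t=-26   [199*(23) + 176*(-26) = 1]
q=7: r=0, s=-176, t=199   [199*(-176) + 176*(199) = 0]
GCD = 1 with t = -26, so 176*(-26) ≡ 1 (mod 199)
Inverse = -26 mod 199 = 173
Check: 176 * 173 = 30448 ≡ 1 (mod 199)

176^(-1) ≡ 173 (mod 199)


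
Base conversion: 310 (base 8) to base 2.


310 (base 8) = 200 (decimal)
200 (decimal) = 11001000 (base 2)


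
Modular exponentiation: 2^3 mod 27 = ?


2^1 mod 27 = 2
2^2 mod 27 = 4
2^3 mod 27 = 8


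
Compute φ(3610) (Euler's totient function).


3610 = 2 × 5 × 19^2
Prime factors: 2, 5, 19
φ(3610) = 3610 × (1-1/2) × (1-1/5) × (1-1/19)
= 3610 × 1/2 × 4/5 × 18/19 = 1368

φ(3610) = 1368


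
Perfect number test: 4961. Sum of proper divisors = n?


Proper divisors of 4961: 1, 11, 41, 121, 451
Sum = 1 + 11 + 41 + 121 + 451 = 625

No, 4961 is not perfect (625 ≠ 4961)


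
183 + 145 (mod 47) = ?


183 + 145 = 328
328 mod 47 = 46


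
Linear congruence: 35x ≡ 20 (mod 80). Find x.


GCD(35, 80) = 5 divides 20
Divide: 7x ≡ 4 (mod 16)
x ≡ 12 (mod 16)


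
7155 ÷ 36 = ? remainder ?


7155 = 36 * 198 + 27
Check: 7128 + 27 = 7155

q = 198, r = 27


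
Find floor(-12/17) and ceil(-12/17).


-12/17 = -0.7059
floor = -1
ceil = 0

floor = -1, ceil = 0


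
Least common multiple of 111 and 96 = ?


GCD(111, 96) = 3
LCM = 111*96/3 = 10656/3 = 3552

LCM = 3552


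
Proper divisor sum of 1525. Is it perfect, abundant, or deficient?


Proper divisors: 1, 5, 25, 61, 305
Sum = 1 + 5 + 25 + 61 + 305 = 397
397 < 1525 → deficient

s(1525) = 397 (deficient)


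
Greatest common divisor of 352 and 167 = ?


352 = 2 * 167 + 18
167 = 9 * 18 + 5
18 = 3 * 5 + 3
5 = 1 * 3 + 2
3 = 1 * 2 + 1
2 = 2 * 1 + 0
GCD = 1


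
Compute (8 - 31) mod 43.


8 - 31 = -23
-23 mod 43 = 20


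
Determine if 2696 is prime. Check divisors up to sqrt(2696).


2696 / 2 = 1348 (exact division)
2696 is NOT prime.

No, 2696 is not prime


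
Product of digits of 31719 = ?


3 × 1 × 7 × 1 × 9 = 189


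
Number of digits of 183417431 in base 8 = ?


183417431 in base 8 = 1273535127
Number of digits = 10

10 digits (base 8)


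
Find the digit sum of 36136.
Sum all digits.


3 + 6 + 1 + 3 + 6 = 19


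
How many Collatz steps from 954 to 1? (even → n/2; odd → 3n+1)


954 → 477 → 1432 → 716 → 358 → 179 → 538 → 269 → 808 → 404 → 202 → 101 → 304 → 152 → 76 → 38 → 19 → 58 → 29 → 88 → 44 → 22 → 11 → 34 → 17 → 52 → 26 → 13 → 40 → 20 → 10 → 5 → 16 → 8 → 4 → 2 → 1
Total steps = 36

36 steps


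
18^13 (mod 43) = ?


18^1 mod 43 = 18
18^2 mod 43 = 23
18^3 mod 43 = 27
18^4 mod 43 = 13
18^5 mod 43 = 19
18^6 mod 43 = 41
18^7 mod 43 = 7
18^8 mod 43 = 40
18^9 mod 43 = 32
18^10 mod 43 = 17
18^11 mod 43 = 5
18^12 mod 43 = 4
18^13 mod 43 = 29


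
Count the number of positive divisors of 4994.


4994 = 2^1 × 11^1 × 227^1
d(4994) = (1+1) × (1+1) × (1+1) = 8

8 divisors


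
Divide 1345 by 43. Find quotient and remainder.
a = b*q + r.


1345 = 43 * 31 + 12
Check: 1333 + 12 = 1345

q = 31, r = 12


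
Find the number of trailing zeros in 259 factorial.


floor(259/5) = 51
floor(259/25) = 10
floor(259/125) = 2
Total = 63

63 trailing zeros


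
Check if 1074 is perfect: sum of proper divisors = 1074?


Proper divisors of 1074: 1, 2, 3, 6, 179, 358, 537
Sum = 1 + 2 + 3 + 6 + 179 + 358 + 537 = 1086

No, 1074 is not perfect (1086 ≠ 1074)


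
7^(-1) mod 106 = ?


Use the extended Euclidean algorithm on (106, 7); each row r = 106*s + 7*t:
r=106, s=1, t=0
r=7, s=0, t=1
q=15: r=1, s=1, t=-15   [106*(1) + 7*(-15) = 1]
q=7: r=0, s=-7, t=106   [106*(-7) + 7*(106) = 0]
GCD = 1 with t = -15, so 7*(-15) ≡ 1 (mod 106)
Inverse = -15 mod 106 = 91
Check: 7 * 91 = 637 ≡ 1 (mod 106)

7^(-1) ≡ 91 (mod 106)


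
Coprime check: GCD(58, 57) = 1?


Euclidean algorithm:
58 = 1 * 57 + 1
57 = 57 * 1 + 0
GCD(58, 57) = 1

Yes, coprime (GCD = 1)


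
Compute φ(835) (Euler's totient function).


835 = 5 × 167
Prime factors: 5, 167
φ(835) = 835 × (1-1/5) × (1-1/167)
= 835 × 4/5 × 166/167 = 664

φ(835) = 664


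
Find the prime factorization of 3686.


3686 / 2 = 1843
1843 / 19 = 97
97 / 97 = 1
3686 = 2 × 19 × 97


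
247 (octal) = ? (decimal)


247 (base 8) = 167 (decimal)
167 (decimal) = 167 (base 10)


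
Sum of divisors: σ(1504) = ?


Divisors of 1504: 1, 2, 4, 8, 16, 32, 47, 94, 188, 376, 752, 1504
Sum = 1 + 2 + 4 + 8 + 16 + 32 + 47 + 94 + 188 + 376 + 752 + 1504 = 3024

σ(1504) = 3024


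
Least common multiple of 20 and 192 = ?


GCD(20, 192) = 4
LCM = 20*192/4 = 3840/4 = 960

LCM = 960


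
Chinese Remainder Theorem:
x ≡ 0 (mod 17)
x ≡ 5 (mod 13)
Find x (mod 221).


M = 17*13 = 221
M1 = M/17 = 13, M2 = M/13 = 17
M1^(-1) mod 17 = 4, M2^(-1) mod 13 = 10
x = 0*13*4 + 5*17*10 = 850
850 mod 221 = 187
Check: 187 mod 17 = 0 ✓, 187 mod 13 = 5 ✓

x ≡ 187 (mod 221)


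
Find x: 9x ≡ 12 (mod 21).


GCD(9, 21) = 3 divides 12
Divide: 3x ≡ 4 (mod 7)
x ≡ 6 (mod 7)


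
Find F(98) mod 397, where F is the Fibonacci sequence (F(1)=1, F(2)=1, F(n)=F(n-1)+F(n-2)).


F(k) mod 397 for k=1..98:
1, 1, 2, 3, 5, 8, 13, 21, 34, 55, 89, 144, 233, 377, 213, 193, 9, 202, 211, 16, 227, 243, 73, 316, 389, 308, 300, 211, 114, 325, 42, 367, 12, 379, 391, 373, 367, 343, 313, 259, 175, 37, 212, 249, 64, 313, 377, 293, 273, 169, 45, 214, 259, 76, 335, 14, 349, 363, 315, 281, 199, 83, 282, 365, 250, 218, 71, 289, 360, 252, 215, 70, 285, 355, 243, 201, 47, 248, 295, 146, 44, 190, 234, 27, 261, 288, 152, 43, 195, 238, 36, 274, 310, 187, 100, 287, 387, 277
F(98) mod 397 = 277


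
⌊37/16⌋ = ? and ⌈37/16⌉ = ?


37/16 = 2.3125
floor = 2
ceil = 3

floor = 2, ceil = 3


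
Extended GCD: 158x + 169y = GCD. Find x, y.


Tabular extended Euclidean (each row: r = 158*s + 169*t):
r=158, s=1, t=0
r=169, s=0, t=1
q=0: r=158, s=1, t=0   [158*(1) + 169*(0) = 158]
q=1: r=11, s=-1, t=1   [158*(-1) + 169*(1) = 11]
q=14: r=4, s=15, t=-14   [158*(15) + 169*(-14) = 4]
q=2: r=3, s=-31, t=29   [158*(-31) + 169*(29) = 3]
q=1: r=1, s=46, t=-43   [158*(46) + 169*(-43) = 1]
q=3: r=0, s=-169, t=158   [158*(-169) + 169*(158) = 0]
GCD = 1; from the row with r=1: x=46, y=-43
Check: 158*(46) + 169*(-43) = 7268 - 7267 = 1

GCD = 1, x = 46, y = -43


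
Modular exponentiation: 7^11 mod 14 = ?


7^1 mod 14 = 7
7^2 mod 14 = 7
7^3 mod 14 = 7
7^4 mod 14 = 7
7^5 mod 14 = 7
7^6 mod 14 = 7
7^7 mod 14 = 7
7^8 mod 14 = 7
7^9 mod 14 = 7
7^10 mod 14 = 7
7^11 mod 14 = 7


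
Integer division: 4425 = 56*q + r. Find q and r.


4425 = 56 * 79 + 1
Check: 4424 + 1 = 4425

q = 79, r = 1


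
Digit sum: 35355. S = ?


3 + 5 + 3 + 5 + 5 = 21


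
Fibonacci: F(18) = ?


Sequence: 1, 1, 2, 3, 5, 8, 13, 21, 34, 55, 89, 144, 233, 377, 610, 987, 1597, 2584
F(18) = 2584


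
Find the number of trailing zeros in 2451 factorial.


floor(2451/5) = 490
floor(2451/25) = 98
floor(2451/125) = 19
floor(2451/625) = 3
Total = 610

610 trailing zeros


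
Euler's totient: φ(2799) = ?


2799 = 3^2 × 311
Prime factors: 3, 311
φ(2799) = 2799 × (1-1/3) × (1-1/311)
= 2799 × 2/3 × 310/311 = 1860

φ(2799) = 1860


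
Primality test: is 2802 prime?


2802 / 2 = 1401 (exact division)
2802 is NOT prime.

No, 2802 is not prime


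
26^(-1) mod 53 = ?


Use the extended Euclidean algorithm on (53, 26); each row r = 53*s + 26*t:
r=53, s=1, t=0
r=26, s=0, t=1
q=2: r=1, s=1, t=-2   [53*(1) + 26*(-2) = 1]
q=26: r=0, s=-26, t=53   [53*(-26) + 26*(53) = 0]
GCD = 1 with t = -2, so 26*(-2) ≡ 1 (mod 53)
Inverse = -2 mod 53 = 51
Check: 26 * 51 = 1326 ≡ 1 (mod 53)

26^(-1) ≡ 51 (mod 53)


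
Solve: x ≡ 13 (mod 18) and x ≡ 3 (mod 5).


M = 18*5 = 90
M1 = M/18 = 5, M2 = M/5 = 18
M1^(-1) mod 18 = 11, M2^(-1) mod 5 = 2
x = 13*5*11 + 3*18*2 = 823
823 mod 90 = 13
Check: 13 mod 18 = 13 ✓, 13 mod 5 = 3 ✓

x ≡ 13 (mod 90)


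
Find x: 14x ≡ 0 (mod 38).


GCD(14, 38) = 2 divides 0
Divide: 7x ≡ 0 (mod 19)
x ≡ 0 (mod 19)


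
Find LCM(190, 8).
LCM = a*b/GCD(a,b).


GCD(190, 8) = 2
LCM = 190*8/2 = 1520/2 = 760

LCM = 760


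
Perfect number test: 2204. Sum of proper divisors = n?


Proper divisors of 2204: 1, 2, 4, 19, 29, 38, 58, 76, 116, 551, 1102
Sum = 1 + 2 + 4 + 19 + 29 + 38 + 58 + 76 + 116 + 551 + 1102 = 1996

No, 2204 is not perfect (1996 ≠ 2204)


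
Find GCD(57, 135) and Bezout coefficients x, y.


Tabular extended Euclidean (each row: r = 57*s + 135*t):
r=57, s=1, t=0
r=135, s=0, t=1
q=0: r=57, s=1, t=0   [57*(1) + 135*(0) = 57]
q=2: r=21, s=-2, t=1   [57*(-2) + 135*(1) = 21]
q=2: r=15, s=5, t=-2   [57*(5) + 135*(-2) = 15]
q=1: r=6, s=-7, t=3   [57*(-7) + 135*(3) = 6]
q=2: r=3, s=19, t=-8   [57*(19) + 135*(-8) = 3]
q=2: r=0, s=-45, t=19   [57*(-45) + 135*(19) = 0]
GCD = 3; from the row with r=3: x=19, y=-8
Check: 57*(19) + 135*(-8) = 1083 - 1080 = 3

GCD = 3, x = 19, y = -8


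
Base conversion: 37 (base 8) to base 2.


37 (base 8) = 31 (decimal)
31 (decimal) = 11111 (base 2)


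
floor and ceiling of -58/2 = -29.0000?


-58/2 = -29.0000
floor = -29
ceil = -29

floor = -29, ceil = -29


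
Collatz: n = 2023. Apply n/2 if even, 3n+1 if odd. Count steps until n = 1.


2023 → 6070 → 3035 → 9106 → 4553 → 13660 → 6830 → 3415 → 10246 → 5123 → 15370 → 7685 → 23056 → 11528 → 5764 → 2882 → 1441 → 4324 → 2162 → 1081 → 3244 → 1622 → 811 → 2434 → 1217 → 3652 → 1826 → 913 → 2740 → 1370 → 685 → 2056 → 1028 → 514 → 257 → 772 → 386 → 193 → 580 → 290 → 145 → 436 → 218 → 109 → 328 → 164 → 82 → 41 → 124 → 62 → 31 → 94 → 47 → 142 → 71 → 214 → 107 → 322 → 161 → 484 → 242 → 121 → 364 → 182 → 91 → 274 → 137 → 412 → 206 → 103 → 310 → 155 → 466 → 233 → 700 → 350 → 175 → 526 → 263 → 790 → 395 → 1186 → 593 → 1780 → 890 → 445 → 1336 → 668 → 334 → 167 → 502 → 251 → 754 → 377 → 1132 → 566 → 283 → 850 → 425 → 1276 → 638 → 319 → 958 → 479 → 1438 → 719 → 2158 → 1079 → 3238 → 1619 → 4858 → 2429 → 7288 → 3644 → 1822 → 911 → 2734 → 1367 → 4102 → 2051 → 6154 → 3077 → 9232 → 4616 → 2308 → 1154 → 577 → 1732 → 866 → 433 → 1300 → 650 → 325 → 976 → 488 → 244 → 122 → 61 → 184 → 92 → 46 → 23 → 70 → 35 → 106 → 53 → 160 → 80 → 40 → 20 → 10 → 5 → 16 → 8 → 4 → 2 → 1
Total steps = 156

156 steps


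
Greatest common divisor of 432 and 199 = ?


432 = 2 * 199 + 34
199 = 5 * 34 + 29
34 = 1 * 29 + 5
29 = 5 * 5 + 4
5 = 1 * 4 + 1
4 = 4 * 1 + 0
GCD = 1


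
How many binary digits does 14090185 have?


14090185 in base 2 = 110101101111111111001001
Number of digits = 24

24 digits (base 2)


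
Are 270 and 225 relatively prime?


Euclidean algorithm:
270 = 1 * 225 + 45
225 = 5 * 45 + 0
GCD(270, 225) = 45

No, not coprime (GCD = 45)


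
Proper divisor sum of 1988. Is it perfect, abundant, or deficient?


Proper divisors: 1, 2, 4, 7, 14, 28, 71, 142, 284, 497, 994
Sum = 1 + 2 + 4 + 7 + 14 + 28 + 71 + 142 + 284 + 497 + 994 = 2044
2044 > 1988 → abundant

s(1988) = 2044 (abundant)


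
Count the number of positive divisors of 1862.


1862 = 2^1 × 7^2 × 19^1
d(1862) = (1+1) × (2+1) × (1+1) = 12

12 divisors


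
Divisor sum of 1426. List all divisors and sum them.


Divisors of 1426: 1, 2, 23, 31, 46, 62, 713, 1426
Sum = 1 + 2 + 23 + 31 + 46 + 62 + 713 + 1426 = 2304

σ(1426) = 2304


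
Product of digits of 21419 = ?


2 × 1 × 4 × 1 × 9 = 72


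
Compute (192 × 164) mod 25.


192 × 164 = 31488
31488 mod 25 = 13


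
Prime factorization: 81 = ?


81 / 3 = 27
27 / 3 = 9
9 / 3 = 3
3 / 3 = 1
81 = 3^4


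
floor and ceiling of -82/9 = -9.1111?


-82/9 = -9.1111
floor = -10
ceil = -9

floor = -10, ceil = -9


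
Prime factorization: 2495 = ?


2495 / 5 = 499
499 / 499 = 1
2495 = 5 × 499


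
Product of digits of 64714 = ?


6 × 4 × 7 × 1 × 4 = 672


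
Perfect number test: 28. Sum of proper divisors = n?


Proper divisors of 28: 1, 2, 4, 7, 14
Sum = 1 + 2 + 4 + 7 + 14 = 28

Yes, 28 is perfect (28 = 28)


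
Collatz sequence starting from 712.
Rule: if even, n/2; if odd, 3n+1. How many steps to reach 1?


712 → 356 → 178 → 89 → 268 → 134 → 67 → 202 → 101 → 304 → 152 → 76 → 38 → 19 → 58 → 29 → 88 → 44 → 22 → 11 → 34 → 17 → 52 → 26 → 13 → 40 → 20 → 10 → 5 → 16 → 8 → 4 → 2 → 1
Total steps = 33

33 steps


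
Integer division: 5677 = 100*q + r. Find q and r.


5677 = 100 * 56 + 77
Check: 5600 + 77 = 5677

q = 56, r = 77


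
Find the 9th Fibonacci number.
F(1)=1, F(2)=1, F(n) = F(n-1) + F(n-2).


Sequence: 1, 1, 2, 3, 5, 8, 13, 21, 34
F(9) = 34


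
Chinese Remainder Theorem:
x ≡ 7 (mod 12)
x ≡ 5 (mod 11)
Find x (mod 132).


M = 12*11 = 132
M1 = M/12 = 11, M2 = M/11 = 12
M1^(-1) mod 12 = 11, M2^(-1) mod 11 = 1
x = 7*11*11 + 5*12*1 = 907
907 mod 132 = 115
Check: 115 mod 12 = 7 ✓, 115 mod 11 = 5 ✓

x ≡ 115 (mod 132)


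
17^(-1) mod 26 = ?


Use the extended Euclidean algorithm on (26, 17); each row r = 26*s + 17*t:
r=26, s=1, t=0
r=17, s=0, t=1
q=1: r=9, s=1, t=-1   [26*(1) + 17*(-1) = 9]
q=1: r=8, s=-1, t=2   [26*(-1) + 17*(2) = 8]
q=1: r=1, s=2, t=-3   [26*(2) + 17*(-3) = 1]
q=8: r=0, s=-17, t=26   [26*(-17) + 17*(26) = 0]
GCD = 1 with t = -3, so 17*(-3) ≡ 1 (mod 26)
Inverse = -3 mod 26 = 23
Check: 17 * 23 = 391 ≡ 1 (mod 26)

17^(-1) ≡ 23 (mod 26)


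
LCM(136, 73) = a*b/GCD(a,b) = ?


GCD(136, 73) = 1
LCM = 136*73/1 = 9928/1 = 9928

LCM = 9928


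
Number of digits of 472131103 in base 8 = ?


472131103 in base 8 = 3411023037
Number of digits = 10

10 digits (base 8)


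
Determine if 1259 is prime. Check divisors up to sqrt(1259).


Check divisors up to sqrt(1259) = 35.4824
No divisors found.
1259 is prime.

Yes, 1259 is prime


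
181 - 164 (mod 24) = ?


181 - 164 = 17
17 mod 24 = 17


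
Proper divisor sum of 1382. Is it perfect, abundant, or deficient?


Proper divisors: 1, 2, 691
Sum = 1 + 2 + 691 = 694
694 < 1382 → deficient

s(1382) = 694 (deficient)


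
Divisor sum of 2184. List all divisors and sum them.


Divisors of 2184: 1, 2, 3, 4, 6, 7, 8, 12, 13, 14, 21, 24, 26, 28, 39, 42, 52, 56, 78, 84, 91, 104, 156, 168, 182, 273, 312, 364, 546, 728, 1092, 2184
Sum = 1 + 2 + 3 + 4 + 6 + 7 + 8 + 12 + 13 + 14 + 21 + 24 + 26 + 28 + 39 + 42 + 52 + 56 + 78 + 84 + 91 + 104 + 156 + 168 + 182 + 273 + 312 + 364 + 546 + 728 + 1092 + 2184 = 6720

σ(2184) = 6720


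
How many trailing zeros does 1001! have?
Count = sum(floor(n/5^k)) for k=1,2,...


floor(1001/5) = 200
floor(1001/25) = 40
floor(1001/125) = 8
floor(1001/625) = 1
Total = 249

249 trailing zeros


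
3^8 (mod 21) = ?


3^1 mod 21 = 3
3^2 mod 21 = 9
3^3 mod 21 = 6
3^4 mod 21 = 18
3^5 mod 21 = 12
3^6 mod 21 = 15
3^7 mod 21 = 3
3^8 mod 21 = 9


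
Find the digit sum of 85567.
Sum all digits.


8 + 5 + 5 + 6 + 7 = 31


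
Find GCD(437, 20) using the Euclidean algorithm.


437 = 21 * 20 + 17
20 = 1 * 17 + 3
17 = 5 * 3 + 2
3 = 1 * 2 + 1
2 = 2 * 1 + 0
GCD = 1


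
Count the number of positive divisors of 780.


780 = 2^2 × 3^1 × 5^1 × 13^1
d(780) = (2+1) × (1+1) × (1+1) × (1+1) = 24

24 divisors


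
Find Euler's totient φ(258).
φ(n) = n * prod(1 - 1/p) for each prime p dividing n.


258 = 2 × 3 × 43
Prime factors: 2, 3, 43
φ(258) = 258 × (1-1/2) × (1-1/3) × (1-1/43)
= 258 × 1/2 × 2/3 × 42/43 = 84

φ(258) = 84


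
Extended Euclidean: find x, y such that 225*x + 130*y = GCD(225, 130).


Tabular extended Euclidean (each row: r = 225*s + 130*t):
r=225, s=1, t=0
r=130, s=0, t=1
q=1: r=95, s=1, t=-1   [225*(1) + 130*(-1) = 95]
q=1: r=35, s=-1, t=2   [225*(-1) + 130*(2) = 35]
q=2: r=25, s=3, t=-5   [225*(3) + 130*(-5) = 25]
q=1: r=10, s=-4, t=7   [225*(-4) + 130*(7) = 10]
q=2: r=5, s=11, t=-19   [225*(11) + 130*(-19) = 5]
q=2: r=0, s=-26, t=45   [225*(-26) + 130*(45) = 0]
GCD = 5; from the row with r=5: x=11, y=-19
Check: 225*(11) + 130*(-19) = 2475 - 2470 = 5

GCD = 5, x = 11, y = -19


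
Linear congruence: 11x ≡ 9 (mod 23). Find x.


GCD(11, 23) = 1, unique solution
a^(-1) mod 23 = 21
x = 21 * 9 mod 23 = 5

x ≡ 5 (mod 23)


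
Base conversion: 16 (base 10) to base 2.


16 (base 10) = 16 (decimal)
16 (decimal) = 10000 (base 2)


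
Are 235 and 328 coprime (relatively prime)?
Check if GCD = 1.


Euclidean algorithm:
328 = 1 * 235 + 93
235 = 2 * 93 + 49
93 = 1 * 49 + 44
49 = 1 * 44 + 5
44 = 8 * 5 + 4
5 = 1 * 4 + 1
4 = 4 * 1 + 0
GCD(235, 328) = 1

Yes, coprime (GCD = 1)


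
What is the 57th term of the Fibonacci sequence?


Sequence: 1, 1, 2, 3, 5, 8, 13, 21, 34, 55, 89, 144, 233, 377, 610, 987, 1597, 2584, 4181, 6765, 10946, 17711, 28657, 46368, 75025, 121393, 196418, 317811, 514229, 832040, 1346269, 2178309, 3524578, 5702887, 9227465, 14930352, 24157817, 39088169, 63245986, 102334155, 165580141, 267914296, 433494437, 701408733, 1134903170, 1836311903, 2971215073, 4807526976, 7778742049, 12586269025, 20365011074, 32951280099, 53316291173, 86267571272, 139583862445, 225851433717, 365435296162
F(57) = 365435296162


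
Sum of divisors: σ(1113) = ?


Divisors of 1113: 1, 3, 7, 21, 53, 159, 371, 1113
Sum = 1 + 3 + 7 + 21 + 53 + 159 + 371 + 1113 = 1728

σ(1113) = 1728


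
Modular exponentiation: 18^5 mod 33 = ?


18^1 mod 33 = 18
18^2 mod 33 = 27
18^3 mod 33 = 24
18^4 mod 33 = 3
18^5 mod 33 = 21


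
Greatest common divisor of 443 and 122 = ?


443 = 3 * 122 + 77
122 = 1 * 77 + 45
77 = 1 * 45 + 32
45 = 1 * 32 + 13
32 = 2 * 13 + 6
13 = 2 * 6 + 1
6 = 6 * 1 + 0
GCD = 1


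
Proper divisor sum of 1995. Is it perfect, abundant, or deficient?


Proper divisors: 1, 3, 5, 7, 15, 19, 21, 35, 57, 95, 105, 133, 285, 399, 665
Sum = 1 + 3 + 5 + 7 + 15 + 19 + 21 + 35 + 57 + 95 + 105 + 133 + 285 + 399 + 665 = 1845
1845 < 1995 → deficient

s(1995) = 1845 (deficient)


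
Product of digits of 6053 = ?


6 × 0 × 5 × 3 = 0


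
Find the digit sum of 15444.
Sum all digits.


1 + 5 + 4 + 4 + 4 = 18


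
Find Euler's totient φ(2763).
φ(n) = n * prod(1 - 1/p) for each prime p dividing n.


2763 = 3^2 × 307
Prime factors: 3, 307
φ(2763) = 2763 × (1-1/3) × (1-1/307)
= 2763 × 2/3 × 306/307 = 1836

φ(2763) = 1836


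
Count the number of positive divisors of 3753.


3753 = 3^3 × 139^1
d(3753) = (3+1) × (1+1) = 8

8 divisors


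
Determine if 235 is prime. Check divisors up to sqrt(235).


235 / 5 = 47 (exact division)
235 is NOT prime.

No, 235 is not prime


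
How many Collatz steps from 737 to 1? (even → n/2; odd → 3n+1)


737 → 2212 → 1106 → 553 → 1660 → 830 → 415 → 1246 → 623 → 1870 → 935 → 2806 → 1403 → 4210 → 2105 → 6316 → 3158 → 1579 → 4738 → 2369 → 7108 → 3554 → 1777 → 5332 → 2666 → 1333 → 4000 → 2000 → 1000 → 500 → 250 → 125 → 376 → 188 → 94 → 47 → 142 → 71 → 214 → 107 → 322 → 161 → 484 → 242 → 121 → 364 → 182 → 91 → 274 → 137 → 412 → 206 → 103 → 310 → 155 → 466 → 233 → 700 → 350 → 175 → 526 → 263 → 790 → 395 → 1186 → 593 → 1780 → 890 → 445 → 1336 → 668 → 334 → 167 → 502 → 251 → 754 → 377 → 1132 → 566 → 283 → 850 → 425 → 1276 → 638 → 319 → 958 → 479 → 1438 → 719 → 2158 → 1079 → 3238 → 1619 → 4858 → 2429 → 7288 → 3644 → 1822 → 911 → 2734 → 1367 → 4102 → 2051 → 6154 → 3077 → 9232 → 4616 → 2308 → 1154 → 577 → 1732 → 866 → 433 → 1300 → 650 → 325 → 976 → 488 → 244 → 122 → 61 → 184 → 92 → 46 → 23 → 70 → 35 → 106 → 53 → 160 → 80 → 40 → 20 → 10 → 5 → 16 → 8 → 4 → 2 → 1
Total steps = 139

139 steps


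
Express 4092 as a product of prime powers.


4092 / 2 = 2046
2046 / 2 = 1023
1023 / 3 = 341
341 / 11 = 31
31 / 31 = 1
4092 = 2^2 × 3 × 11 × 31


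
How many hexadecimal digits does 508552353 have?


508552353 in base 16 = 1E4FE4A1
Number of digits = 8

8 digits (base 16)


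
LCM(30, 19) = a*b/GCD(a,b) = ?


GCD(30, 19) = 1
LCM = 30*19/1 = 570/1 = 570

LCM = 570


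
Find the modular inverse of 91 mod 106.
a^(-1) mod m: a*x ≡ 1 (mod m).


Use the extended Euclidean algorithm on (106, 91); each row r = 106*s + 91*t:
r=106, s=1, t=0
r=91, s=0, t=1
q=1: r=15, s=1, t=-1   [106*(1) + 91*(-1) = 15]
q=6: r=1, s=-6, t=7   [106*(-6) + 91*(7) = 1]
q=15: r=0, s=91, t=-106   [106*(91) + 91*(-106) = 0]
GCD = 1 with t = 7, so 91*(7) ≡ 1 (mod 106)
Inverse = 7 mod 106 = 7
Check: 91 * 7 = 637 ≡ 1 (mod 106)

91^(-1) ≡ 7 (mod 106)


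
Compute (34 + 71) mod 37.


34 + 71 = 105
105 mod 37 = 31


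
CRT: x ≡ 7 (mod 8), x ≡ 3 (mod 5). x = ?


M = 8*5 = 40
M1 = M/8 = 5, M2 = M/5 = 8
M1^(-1) mod 8 = 5, M2^(-1) mod 5 = 2
x = 7*5*5 + 3*8*2 = 223
223 mod 40 = 23
Check: 23 mod 8 = 7 ✓, 23 mod 5 = 3 ✓

x ≡ 23 (mod 40)


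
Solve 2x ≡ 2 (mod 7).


GCD(2, 7) = 1, unique solution
a^(-1) mod 7 = 4
x = 4 * 2 mod 7 = 1

x ≡ 1 (mod 7)


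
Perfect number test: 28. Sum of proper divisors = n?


Proper divisors of 28: 1, 2, 4, 7, 14
Sum = 1 + 2 + 4 + 7 + 14 = 28

Yes, 28 is perfect (28 = 28)


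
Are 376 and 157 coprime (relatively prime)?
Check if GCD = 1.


Euclidean algorithm:
376 = 2 * 157 + 62
157 = 2 * 62 + 33
62 = 1 * 33 + 29
33 = 1 * 29 + 4
29 = 7 * 4 + 1
4 = 4 * 1 + 0
GCD(376, 157) = 1

Yes, coprime (GCD = 1)


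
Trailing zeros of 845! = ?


floor(845/5) = 169
floor(845/25) = 33
floor(845/125) = 6
floor(845/625) = 1
Total = 209

209 trailing zeros


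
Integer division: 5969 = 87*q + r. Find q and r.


5969 = 87 * 68 + 53
Check: 5916 + 53 = 5969

q = 68, r = 53


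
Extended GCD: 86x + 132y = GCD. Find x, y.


Tabular extended Euclidean (each row: r = 86*s + 132*t):
r=86, s=1, t=0
r=132, s=0, t=1
q=0: r=86, s=1, t=0   [86*(1) + 132*(0) = 86]
q=1: r=46, s=-1, t=1   [86*(-1) + 132*(1) = 46]
q=1: r=40, s=2, t=-1   [86*(2) + 132*(-1) = 40]
q=1: r=6, s=-3, t=2   [86*(-3) + 132*(2) = 6]
q=6: r=4, s=20, t=-13   [86*(20) + 132*(-13) = 4]
q=1: r=2, s=-23, t=15   [86*(-23) + 132*(15) = 2]
q=2: r=0, s=66, t=-43   [86*(66) + 132*(-43) = 0]
GCD = 2; from the row with r=2: x=-23, y=15
Check: 86*(-23) + 132*(15) = -1978 + 1980 = 2

GCD = 2, x = -23, y = 15


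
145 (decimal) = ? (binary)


145 (base 10) = 145 (decimal)
145 (decimal) = 10010001 (base 2)


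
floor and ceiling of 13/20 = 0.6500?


13/20 = 0.6500
floor = 0
ceil = 1

floor = 0, ceil = 1


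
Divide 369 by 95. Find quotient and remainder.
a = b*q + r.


369 = 95 * 3 + 84
Check: 285 + 84 = 369

q = 3, r = 84


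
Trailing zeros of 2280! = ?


floor(2280/5) = 456
floor(2280/25) = 91
floor(2280/125) = 18
floor(2280/625) = 3
Total = 568

568 trailing zeros


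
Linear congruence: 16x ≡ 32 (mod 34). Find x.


GCD(16, 34) = 2 divides 32
Divide: 8x ≡ 16 (mod 17)
x ≡ 2 (mod 17)


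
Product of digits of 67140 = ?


6 × 7 × 1 × 4 × 0 = 0


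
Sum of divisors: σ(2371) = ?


Divisors of 2371: 1, 2371
Sum = 1 + 2371 = 2372

σ(2371) = 2372


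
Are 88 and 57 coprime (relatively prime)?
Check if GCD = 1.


Euclidean algorithm:
88 = 1 * 57 + 31
57 = 1 * 31 + 26
31 = 1 * 26 + 5
26 = 5 * 5 + 1
5 = 5 * 1 + 0
GCD(88, 57) = 1

Yes, coprime (GCD = 1)


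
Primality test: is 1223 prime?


Check divisors up to sqrt(1223) = 34.9714
No divisors found.
1223 is prime.

Yes, 1223 is prime


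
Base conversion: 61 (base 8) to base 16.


61 (base 8) = 49 (decimal)
49 (decimal) = 31 (base 16)


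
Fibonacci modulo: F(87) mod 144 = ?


F(k) mod 144 for k=1..87:
1, 1, 2, 3, 5, 8, 13, 21, 34, 55, 89, 0, 89, 89, 34, 123, 13, 136, 5, 141, 2, 143, 1, 0, 1, 1, 2, 3, 5, 8, 13, 21, 34, 55, 89, 0, 89, 89, 34, 123, 13, 136, 5, 141, 2, 143, 1, 0, 1, 1, 2, 3, 5, 8, 13, 21, 34, 55, 89, 0, 89, 89, 34, 123, 13, 136, 5, 141, 2, 143, 1, 0, 1, 1, 2, 3, 5, 8, 13, 21, 34, 55, 89, 0, 89, 89, 34
F(87) mod 144 = 34


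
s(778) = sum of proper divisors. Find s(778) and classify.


Proper divisors: 1, 2, 389
Sum = 1 + 2 + 389 = 392
392 < 778 → deficient

s(778) = 392 (deficient)


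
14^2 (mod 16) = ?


14^1 mod 16 = 14
14^2 mod 16 = 4


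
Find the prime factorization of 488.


488 / 2 = 244
244 / 2 = 122
122 / 2 = 61
61 / 61 = 1
488 = 2^3 × 61


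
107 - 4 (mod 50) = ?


107 - 4 = 103
103 mod 50 = 3


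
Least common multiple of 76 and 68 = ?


GCD(76, 68) = 4
LCM = 76*68/4 = 5168/4 = 1292

LCM = 1292


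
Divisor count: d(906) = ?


906 = 2^1 × 3^1 × 151^1
d(906) = (1+1) × (1+1) × (1+1) = 8

8 divisors


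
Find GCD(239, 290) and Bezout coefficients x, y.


Tabular extended Euclidean (each row: r = 239*s + 290*t):
r=239, s=1, t=0
r=290, s=0, t=1
q=0: r=239, s=1, t=0   [239*(1) + 290*(0) = 239]
q=1: r=51, s=-1, t=1   [239*(-1) + 290*(1) = 51]
q=4: r=35, s=5, t=-4   [239*(5) + 290*(-4) = 35]
q=1: r=16, s=-6, t=5   [239*(-6) + 290*(5) = 16]
q=2: r=3, s=17, t=-14   [239*(17) + 290*(-14) = 3]
q=5: r=1, s=-91, t=75   [239*(-91) + 290*(75) = 1]
q=3: r=0, s=290, t=-239   [239*(290) + 290*(-239) = 0]
GCD = 1; from the row with r=1: x=-91, y=75
Check: 239*(-91) + 290*(75) = -21749 + 21750 = 1

GCD = 1, x = -91, y = 75


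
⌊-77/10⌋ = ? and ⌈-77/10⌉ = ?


-77/10 = -7.7000
floor = -8
ceil = -7

floor = -8, ceil = -7


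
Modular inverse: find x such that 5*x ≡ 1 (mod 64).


Use the extended Euclidean algorithm on (64, 5); each row r = 64*s + 5*t:
r=64, s=1, t=0
r=5, s=0, t=1
q=12: r=4, s=1, t=-12   [64*(1) + 5*(-12) = 4]
q=1: r=1, s=-1, t=13   [64*(-1) + 5*(13) = 1]
q=4: r=0, s=5, t=-64   [64*(5) + 5*(-64) = 0]
GCD = 1 with t = 13, so 5*(13) ≡ 1 (mod 64)
Inverse = 13 mod 64 = 13
Check: 5 * 13 = 65 ≡ 1 (mod 64)

5^(-1) ≡ 13 (mod 64)


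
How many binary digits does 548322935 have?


548322935 in base 2 = 100000101011101011111001110111
Number of digits = 30

30 digits (base 2)


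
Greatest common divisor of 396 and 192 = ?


396 = 2 * 192 + 12
192 = 16 * 12 + 0
GCD = 12


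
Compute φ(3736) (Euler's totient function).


3736 = 2^3 × 467
Prime factors: 2, 467
φ(3736) = 3736 × (1-1/2) × (1-1/467)
= 3736 × 1/2 × 466/467 = 1864

φ(3736) = 1864


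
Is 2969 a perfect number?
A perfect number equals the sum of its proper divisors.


Proper divisors of 2969: 1
Sum = 1 = 1

No, 2969 is not perfect (1 ≠ 2969)


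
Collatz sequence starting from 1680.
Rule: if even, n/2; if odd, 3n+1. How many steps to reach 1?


1680 → 840 → 420 → 210 → 105 → 316 → 158 → 79 → 238 → 119 → 358 → 179 → 538 → 269 → 808 → 404 → 202 → 101 → 304 → 152 → 76 → 38 → 19 → 58 → 29 → 88 → 44 → 22 → 11 → 34 → 17 → 52 → 26 → 13 → 40 → 20 → 10 → 5 → 16 → 8 → 4 → 2 → 1
Total steps = 42

42 steps


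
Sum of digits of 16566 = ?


1 + 6 + 5 + 6 + 6 = 24


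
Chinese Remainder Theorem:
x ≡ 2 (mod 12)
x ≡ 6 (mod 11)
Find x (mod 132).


M = 12*11 = 132
M1 = M/12 = 11, M2 = M/11 = 12
M1^(-1) mod 12 = 11, M2^(-1) mod 11 = 1
x = 2*11*11 + 6*12*1 = 314
314 mod 132 = 50
Check: 50 mod 12 = 2 ✓, 50 mod 11 = 6 ✓

x ≡ 50 (mod 132)


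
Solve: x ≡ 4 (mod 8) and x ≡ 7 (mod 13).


M = 8*13 = 104
M1 = M/8 = 13, M2 = M/13 = 8
M1^(-1) mod 8 = 5, M2^(-1) mod 13 = 5
x = 4*13*5 + 7*8*5 = 540
540 mod 104 = 20
Check: 20 mod 8 = 4 ✓, 20 mod 13 = 7 ✓

x ≡ 20 (mod 104)


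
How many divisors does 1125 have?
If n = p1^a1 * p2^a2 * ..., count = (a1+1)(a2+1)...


1125 = 3^2 × 5^3
d(1125) = (2+1) × (3+1) = 12

12 divisors


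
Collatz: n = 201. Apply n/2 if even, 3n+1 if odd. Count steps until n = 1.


201 → 604 → 302 → 151 → 454 → 227 → 682 → 341 → 1024 → 512 → 256 → 128 → 64 → 32 → 16 → 8 → 4 → 2 → 1
Total steps = 18

18 steps


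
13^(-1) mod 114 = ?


Use the extended Euclidean algorithm on (114, 13); each row r = 114*s + 13*t:
r=114, s=1, t=0
r=13, s=0, t=1
q=8: r=10, s=1, t=-8   [114*(1) + 13*(-8) = 10]
q=1: r=3, s=-1, t=9   [114*(-1) + 13*(9) = 3]
q=3: r=1, s=4, t=-35   [114*(4) + 13*(-35) = 1]
q=3: r=0, s=-13, t=114   [114*(-13) + 13*(114) = 0]
GCD = 1 with t = -35, so 13*(-35) ≡ 1 (mod 114)
Inverse = -35 mod 114 = 79
Check: 13 * 79 = 1027 ≡ 1 (mod 114)

13^(-1) ≡ 79 (mod 114)


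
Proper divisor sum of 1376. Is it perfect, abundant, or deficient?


Proper divisors: 1, 2, 4, 8, 16, 32, 43, 86, 172, 344, 688
Sum = 1 + 2 + 4 + 8 + 16 + 32 + 43 + 86 + 172 + 344 + 688 = 1396
1396 > 1376 → abundant

s(1376) = 1396 (abundant)


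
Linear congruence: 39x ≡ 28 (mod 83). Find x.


GCD(39, 83) = 1, unique solution
a^(-1) mod 83 = 66
x = 66 * 28 mod 83 = 22

x ≡ 22 (mod 83)


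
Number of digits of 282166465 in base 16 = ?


282166465 in base 16 = 10D184C1
Number of digits = 8

8 digits (base 16)


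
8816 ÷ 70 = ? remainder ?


8816 = 70 * 125 + 66
Check: 8750 + 66 = 8816

q = 125, r = 66


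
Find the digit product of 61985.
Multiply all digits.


6 × 1 × 9 × 8 × 5 = 2160


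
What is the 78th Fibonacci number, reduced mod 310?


F(k) mod 310 for k=1..78:
1, 1, 2, 3, 5, 8, 13, 21, 34, 55, 89, 144, 233, 67, 300, 57, 47, 104, 151, 255, 96, 41, 137, 178, 5, 183, 188, 61, 249, 0, 249, 249, 188, 127, 5, 132, 137, 269, 96, 55, 151, 206, 47, 253, 300, 243, 233, 166, 89, 255, 34, 289, 13, 302, 5, 307, 2, 309, 1, 0, 1, 1, 2, 3, 5, 8, 13, 21, 34, 55, 89, 144, 233, 67, 300, 57, 47, 104
F(78) mod 310 = 104


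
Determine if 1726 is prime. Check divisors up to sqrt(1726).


1726 / 2 = 863 (exact division)
1726 is NOT prime.

No, 1726 is not prime


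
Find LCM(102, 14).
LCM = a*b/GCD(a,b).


GCD(102, 14) = 2
LCM = 102*14/2 = 1428/2 = 714

LCM = 714


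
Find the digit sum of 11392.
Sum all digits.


1 + 1 + 3 + 9 + 2 = 16


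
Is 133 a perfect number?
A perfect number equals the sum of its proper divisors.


Proper divisors of 133: 1, 7, 19
Sum = 1 + 7 + 19 = 27

No, 133 is not perfect (27 ≠ 133)


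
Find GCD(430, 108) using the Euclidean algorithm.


430 = 3 * 108 + 106
108 = 1 * 106 + 2
106 = 53 * 2 + 0
GCD = 2


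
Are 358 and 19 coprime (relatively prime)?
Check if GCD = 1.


Euclidean algorithm:
358 = 18 * 19 + 16
19 = 1 * 16 + 3
16 = 5 * 3 + 1
3 = 3 * 1 + 0
GCD(358, 19) = 1

Yes, coprime (GCD = 1)


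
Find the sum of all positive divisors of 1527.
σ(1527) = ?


Divisors of 1527: 1, 3, 509, 1527
Sum = 1 + 3 + 509 + 1527 = 2040

σ(1527) = 2040


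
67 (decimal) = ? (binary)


67 (base 10) = 67 (decimal)
67 (decimal) = 1000011 (base 2)


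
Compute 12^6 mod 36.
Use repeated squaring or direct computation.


12^1 mod 36 = 12
12^2 mod 36 = 0
12^3 mod 36 = 0
12^4 mod 36 = 0
12^5 mod 36 = 0
12^6 mod 36 = 0


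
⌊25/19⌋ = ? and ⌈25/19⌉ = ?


25/19 = 1.3158
floor = 1
ceil = 2

floor = 1, ceil = 2


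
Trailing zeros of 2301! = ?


floor(2301/5) = 460
floor(2301/25) = 92
floor(2301/125) = 18
floor(2301/625) = 3
Total = 573

573 trailing zeros


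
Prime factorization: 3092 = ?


3092 / 2 = 1546
1546 / 2 = 773
773 / 773 = 1
3092 = 2^2 × 773


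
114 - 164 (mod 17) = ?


114 - 164 = -50
-50 mod 17 = 1


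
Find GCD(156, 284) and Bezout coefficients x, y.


Tabular extended Euclidean (each row: r = 156*s + 284*t):
r=156, s=1, t=0
r=284, s=0, t=1
q=0: r=156, s=1, t=0   [156*(1) + 284*(0) = 156]
q=1: r=128, s=-1, t=1   [156*(-1) + 284*(1) = 128]
q=1: r=28, s=2, t=-1   [156*(2) + 284*(-1) = 28]
q=4: r=16, s=-9, t=5   [156*(-9) + 284*(5) = 16]
q=1: r=12, s=11, t=-6   [156*(11) + 284*(-6) = 12]
q=1: r=4, s=-20, t=11   [156*(-20) + 284*(11) = 4]
q=3: r=0, s=71, t=-39   [156*(71) + 284*(-39) = 0]
GCD = 4; from the row with r=4: x=-20, y=11
Check: 156*(-20) + 284*(11) = -3120 + 3124 = 4

GCD = 4, x = -20, y = 11


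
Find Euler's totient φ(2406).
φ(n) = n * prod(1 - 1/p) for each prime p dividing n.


2406 = 2 × 3 × 401
Prime factors: 2, 3, 401
φ(2406) = 2406 × (1-1/2) × (1-1/3) × (1-1/401)
= 2406 × 1/2 × 2/3 × 400/401 = 800

φ(2406) = 800


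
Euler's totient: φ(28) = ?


28 = 2^2 × 7
Prime factors: 2, 7
φ(28) = 28 × (1-1/2) × (1-1/7)
= 28 × 1/2 × 6/7 = 12

φ(28) = 12


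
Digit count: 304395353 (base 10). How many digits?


304395353 has 9 digits in base 10
floor(log10(304395353)) + 1 = floor(8.4834) + 1 = 9

9 digits (base 10)


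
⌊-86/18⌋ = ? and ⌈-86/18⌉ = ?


-86/18 = -4.7778
floor = -5
ceil = -4

floor = -5, ceil = -4


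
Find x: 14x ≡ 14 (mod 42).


GCD(14, 42) = 14 divides 14
Divide: 1x ≡ 1 (mod 3)
x ≡ 1 (mod 3)


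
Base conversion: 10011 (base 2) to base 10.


10011 (base 2) = 19 (decimal)
19 (decimal) = 19 (base 10)


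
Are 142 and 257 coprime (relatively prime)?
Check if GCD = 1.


Euclidean algorithm:
257 = 1 * 142 + 115
142 = 1 * 115 + 27
115 = 4 * 27 + 7
27 = 3 * 7 + 6
7 = 1 * 6 + 1
6 = 6 * 1 + 0
GCD(142, 257) = 1

Yes, coprime (GCD = 1)


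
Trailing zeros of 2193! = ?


floor(2193/5) = 438
floor(2193/25) = 87
floor(2193/125) = 17
floor(2193/625) = 3
Total = 545

545 trailing zeros


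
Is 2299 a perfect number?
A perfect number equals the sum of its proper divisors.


Proper divisors of 2299: 1, 11, 19, 121, 209
Sum = 1 + 11 + 19 + 121 + 209 = 361

No, 2299 is not perfect (361 ≠ 2299)


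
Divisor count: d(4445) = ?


4445 = 5^1 × 7^1 × 127^1
d(4445) = (1+1) × (1+1) × (1+1) = 8

8 divisors


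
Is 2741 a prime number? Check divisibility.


Check divisors up to sqrt(2741) = 52.3546
No divisors found.
2741 is prime.

Yes, 2741 is prime


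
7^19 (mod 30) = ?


7^1 mod 30 = 7
7^2 mod 30 = 19
7^3 mod 30 = 13
7^4 mod 30 = 1
7^5 mod 30 = 7
7^6 mod 30 = 19
7^7 mod 30 = 13
7^8 mod 30 = 1
7^9 mod 30 = 7
7^10 mod 30 = 19
7^11 mod 30 = 13
7^12 mod 30 = 1
7^13 mod 30 = 7
7^14 mod 30 = 19
7^15 mod 30 = 13
7^16 mod 30 = 1
7^17 mod 30 = 7
7^18 mod 30 = 19
7^19 mod 30 = 13


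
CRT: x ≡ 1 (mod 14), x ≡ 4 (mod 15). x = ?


M = 14*15 = 210
M1 = M/14 = 15, M2 = M/15 = 14
M1^(-1) mod 14 = 1, M2^(-1) mod 15 = 14
x = 1*15*1 + 4*14*14 = 799
799 mod 210 = 169
Check: 169 mod 14 = 1 ✓, 169 mod 15 = 4 ✓

x ≡ 169 (mod 210)


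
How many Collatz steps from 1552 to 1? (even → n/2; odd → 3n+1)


1552 → 776 → 388 → 194 → 97 → 292 → 146 → 73 → 220 → 110 → 55 → 166 → 83 → 250 → 125 → 376 → 188 → 94 → 47 → 142 → 71 → 214 → 107 → 322 → 161 → 484 → 242 → 121 → 364 → 182 → 91 → 274 → 137 → 412 → 206 → 103 → 310 → 155 → 466 → 233 → 700 → 350 → 175 → 526 → 263 → 790 → 395 → 1186 → 593 → 1780 → 890 → 445 → 1336 → 668 → 334 → 167 → 502 → 251 → 754 → 377 → 1132 → 566 → 283 → 850 → 425 → 1276 → 638 → 319 → 958 → 479 → 1438 → 719 → 2158 → 1079 → 3238 → 1619 → 4858 → 2429 → 7288 → 3644 → 1822 → 911 → 2734 → 1367 → 4102 → 2051 → 6154 → 3077 → 9232 → 4616 → 2308 → 1154 → 577 → 1732 → 866 → 433 → 1300 → 650 → 325 → 976 → 488 → 244 → 122 → 61 → 184 → 92 → 46 → 23 → 70 → 35 → 106 → 53 → 160 → 80 → 40 → 20 → 10 → 5 → 16 → 8 → 4 → 2 → 1
Total steps = 122

122 steps
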